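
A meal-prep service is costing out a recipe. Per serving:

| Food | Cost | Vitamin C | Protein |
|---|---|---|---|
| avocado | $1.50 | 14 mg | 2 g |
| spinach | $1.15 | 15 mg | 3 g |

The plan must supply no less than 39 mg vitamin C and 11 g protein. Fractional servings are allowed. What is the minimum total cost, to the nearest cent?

$4.22

This is a tiny linear program; its minimum lies at a vertex of the feasible set. List the vertices and price them.
avocado only: max(39/14, 11/2) = 5.5 servings → $8.25.
spinach only: max(39/15, 11/3) = 3.667 servings → $4.22.
avocado + spinach with both targets exact would need a negative amount; discard.
The minimum over all feasible corners is $4.22.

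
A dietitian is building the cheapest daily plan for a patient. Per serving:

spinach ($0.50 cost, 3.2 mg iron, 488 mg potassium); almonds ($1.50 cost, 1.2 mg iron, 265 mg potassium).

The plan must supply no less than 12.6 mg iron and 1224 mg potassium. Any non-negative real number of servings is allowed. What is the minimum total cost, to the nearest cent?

$1.97

Minimising a linear cost over {iron ≥ 12.6, potassium ≥ 1224, servings ≥ 0} — the optimum is at a vertex, using one or two foods.
spinach only: max(12.6/3.2, 1224/488) = 3.938 servings → $1.97.
almonds only: max(12.6/1.2, 1224/265) = 10.5 servings → $15.75.
spinach + almonds: intersection lies outside the first quadrant.
The minimum over all feasible corners is $1.97.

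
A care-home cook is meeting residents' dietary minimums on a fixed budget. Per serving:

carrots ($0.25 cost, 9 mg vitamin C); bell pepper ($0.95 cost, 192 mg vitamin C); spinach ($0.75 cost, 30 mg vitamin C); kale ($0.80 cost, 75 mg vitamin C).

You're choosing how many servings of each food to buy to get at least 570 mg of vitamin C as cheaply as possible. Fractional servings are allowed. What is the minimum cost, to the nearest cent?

Cost per mg of vitamin C: bell pepper $0.0049, kale $0.0107, spinach $0.0250, carrots $0.0278.
With no serving limits, use only bell pepper: 570 mg / 192 mg = 2.969 servings × $0.95 = $2.82.

$2.82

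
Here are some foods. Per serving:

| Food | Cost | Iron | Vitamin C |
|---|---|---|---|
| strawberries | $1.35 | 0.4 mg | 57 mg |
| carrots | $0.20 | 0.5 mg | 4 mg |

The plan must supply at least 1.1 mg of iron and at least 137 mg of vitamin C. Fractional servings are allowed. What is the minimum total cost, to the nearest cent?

$3.28

With two linear requirements the optimum uses one or two foods; enumerate the corners.
strawberries only: max(1.1/0.4, 137/57) = 2.75 servings → $3.71.
carrots only: max(1.1/0.5, 137/4) = 34.25 servings → $6.85.
strawberries + carrots with both tight: 2.383 servings and 0.2937 servings → $3.28.
The minimum over all feasible corners is $3.28.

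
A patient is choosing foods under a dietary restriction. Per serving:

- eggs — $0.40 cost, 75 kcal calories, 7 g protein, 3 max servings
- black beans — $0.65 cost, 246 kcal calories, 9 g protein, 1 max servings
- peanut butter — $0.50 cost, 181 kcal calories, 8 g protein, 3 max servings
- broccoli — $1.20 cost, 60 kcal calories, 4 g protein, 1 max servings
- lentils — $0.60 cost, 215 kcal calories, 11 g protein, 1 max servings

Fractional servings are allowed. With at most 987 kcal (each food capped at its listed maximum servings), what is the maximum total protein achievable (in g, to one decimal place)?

57.5 g

Protein per kcal: eggs 0.09333, broccoli 0.06667, lentils 0.05116, peanut butter 0.0442, black beans 0.03659.
Take 3 servings of eggs: uses 225 kcal, +21.0 g protein (running total 21.0 g).
Take 1 serving of broccoli: uses 60 kcal, +4.0 g protein (running total 25.0 g).
Take 1 serving of lentils: uses 215 kcal, +11.0 g protein (running total 36.0 g).
Take 2.691 servings of peanut butter: uses 487 kcal, +21.5 g protein (running total 57.5 g).
Filling greedily by protein-per-kcal is optimal for one linear limit, giving 57.5 g.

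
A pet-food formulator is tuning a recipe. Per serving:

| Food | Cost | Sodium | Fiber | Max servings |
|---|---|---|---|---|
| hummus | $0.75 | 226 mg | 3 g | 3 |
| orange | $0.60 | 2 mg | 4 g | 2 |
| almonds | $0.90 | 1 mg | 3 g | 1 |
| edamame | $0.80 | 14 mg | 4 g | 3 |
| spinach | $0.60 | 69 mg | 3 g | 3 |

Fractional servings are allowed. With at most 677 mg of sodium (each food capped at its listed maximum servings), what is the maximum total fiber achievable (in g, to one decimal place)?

Fiber per mg sodium: almonds 3, orange 2, edamame 0.2857, spinach 0.04348, hummus 0.01327.
Take 1 serving of almonds: uses 1 mg sodium, +3.0 g fiber (running total 3.0 g).
Take 2 servings of orange: uses 4 mg sodium, +8.0 g fiber (running total 11.0 g).
Take 3 servings of edamame: uses 42 mg sodium, +12.0 g fiber (running total 23.0 g).
Take 3 servings of spinach: uses 207 mg sodium, +9.0 g fiber (running total 32.0 g).
Take 1.872 servings of hummus: uses 423 mg sodium, +5.6 g fiber (running total 37.6 g).
Filling greedily by fiber-per-mg sodium is optimal for one linear limit, giving 37.6 g.

37.6 g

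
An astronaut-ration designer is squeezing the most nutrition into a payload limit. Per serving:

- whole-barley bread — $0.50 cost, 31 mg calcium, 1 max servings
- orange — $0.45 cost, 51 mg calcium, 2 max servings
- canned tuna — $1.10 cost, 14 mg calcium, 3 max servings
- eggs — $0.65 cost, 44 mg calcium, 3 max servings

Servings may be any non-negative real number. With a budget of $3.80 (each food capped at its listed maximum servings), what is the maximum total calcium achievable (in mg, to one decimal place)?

Calcium per dollar: orange 113.3, eggs 67.69, whole-barley bread 62, canned tuna 12.73.
Take 2 servings of orange: spends $0.90, +102.0 mg calcium (running total 102.0 mg).
Take 3 servings of eggs: spends $1.95, +132.0 mg calcium (running total 234.0 mg).
Take 1 serving of whole-barley bread: spends $0.50, +31.0 mg calcium (running total 265.0 mg).
Take 0.4091 servings of canned tuna: spends $0.45, +5.7 mg calcium (running total 270.7 mg).
Greedy by best ratio exhausts the cost allowance optimally: 270.7 mg.

270.7 mg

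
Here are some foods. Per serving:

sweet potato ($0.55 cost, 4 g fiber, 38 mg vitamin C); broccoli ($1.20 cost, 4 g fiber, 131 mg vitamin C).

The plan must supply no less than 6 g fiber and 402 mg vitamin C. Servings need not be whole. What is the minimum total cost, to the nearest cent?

sweet potato only: max(6/4, 402/38) = 10.58 servings → $5.82.
broccoli only: max(6/4, 402/131) = 3.069 servings → $3.68.
sweet potato + broccoli: intersection lies outside the first quadrant.
So the least-cost plan costs $3.68.

$3.68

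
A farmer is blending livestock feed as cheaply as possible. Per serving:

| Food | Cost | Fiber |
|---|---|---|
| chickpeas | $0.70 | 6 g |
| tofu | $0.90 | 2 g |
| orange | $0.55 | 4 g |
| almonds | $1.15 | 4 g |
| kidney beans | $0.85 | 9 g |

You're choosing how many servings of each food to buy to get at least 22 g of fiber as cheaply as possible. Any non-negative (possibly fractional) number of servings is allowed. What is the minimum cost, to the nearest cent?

$2.08

Cost per g of fiber: kidney beans $0.0944, chickpeas $0.1167, orange $0.1375, almonds $0.2875, tofu $0.4500.
With no serving limits, use only kidney beans: 22 g / 9 g = 2.444 servings × $0.85 = $2.08.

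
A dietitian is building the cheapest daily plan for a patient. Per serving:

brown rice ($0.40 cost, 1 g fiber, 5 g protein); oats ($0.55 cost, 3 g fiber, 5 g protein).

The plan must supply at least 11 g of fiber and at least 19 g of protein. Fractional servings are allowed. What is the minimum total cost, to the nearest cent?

A basic optimal solution has at most two foods positive. Try each food alone and each pair with both targets met exactly.
brown rice only: max(11/1, 19/5) = 11 servings → $4.40.
oats only: max(11/3, 19/5) = 3.8 servings → $2.09.
brown rice + oats with both tight: 0.2 servings and 3.6 servings → $2.06.
Cheapest feasible corner: $2.06.

$2.06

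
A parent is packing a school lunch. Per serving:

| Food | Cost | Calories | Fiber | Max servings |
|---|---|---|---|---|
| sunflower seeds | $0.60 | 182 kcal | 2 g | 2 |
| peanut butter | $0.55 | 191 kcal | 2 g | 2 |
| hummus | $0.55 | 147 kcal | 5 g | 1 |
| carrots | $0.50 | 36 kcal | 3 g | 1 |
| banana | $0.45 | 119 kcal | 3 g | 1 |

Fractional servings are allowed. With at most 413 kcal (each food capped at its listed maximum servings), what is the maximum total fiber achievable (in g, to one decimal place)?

Fiber per kcal: carrots 0.08333, hummus 0.03401, banana 0.02521, sunflower seeds 0.01099, peanut butter 0.01047.
Take 1 serving of carrots: uses 36 kcal, +3.0 g fiber (running total 3.0 g).
Take 1 serving of hummus: uses 147 kcal, +5.0 g fiber (running total 8.0 g).
Take 1 serving of banana: uses 119 kcal, +3.0 g fiber (running total 11.0 g).
Take 0.6099 servings of sunflower seeds: uses 111 kcal, +1.2 g fiber (running total 12.2 g).
Filling greedily by fiber-per-kcal is optimal for one linear limit, giving 12.2 g.

12.2 g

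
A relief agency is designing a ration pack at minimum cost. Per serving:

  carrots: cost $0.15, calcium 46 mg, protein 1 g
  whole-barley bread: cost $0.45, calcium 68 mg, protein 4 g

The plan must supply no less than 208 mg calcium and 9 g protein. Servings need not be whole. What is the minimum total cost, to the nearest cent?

$1.08

Compare the cost at each extreme point of the feasible region.
carrots only: max(208/46, 9/1) = 9 servings → $1.35.
whole-barley bread only: max(208/68, 9/4) = 3.059 servings → $1.38.
carrots + whole-barley bread with both tight: 1.897 servings and 1.776 servings → $1.08.
The minimum over all feasible corners is $1.08.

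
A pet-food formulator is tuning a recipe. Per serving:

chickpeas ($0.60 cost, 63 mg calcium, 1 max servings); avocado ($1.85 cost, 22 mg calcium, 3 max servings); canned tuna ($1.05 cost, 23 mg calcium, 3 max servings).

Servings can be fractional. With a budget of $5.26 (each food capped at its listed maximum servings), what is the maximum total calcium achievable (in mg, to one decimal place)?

150.0 mg

Calcium per dollar: chickpeas 105, canned tuna 21.9, avocado 11.89.
Take 1 serving of chickpeas: spends $0.60, +63.0 mg calcium (running total 63.0 mg).
Take 3 servings of canned tuna: spends $3.15, +69.0 mg calcium (running total 132.0 mg).
Take 0.8162 servings of avocado: spends $1.51, +18.0 mg calcium (running total 150.0 mg).
Greedy by best ratio exhausts the cost allowance optimally: 150.0 mg.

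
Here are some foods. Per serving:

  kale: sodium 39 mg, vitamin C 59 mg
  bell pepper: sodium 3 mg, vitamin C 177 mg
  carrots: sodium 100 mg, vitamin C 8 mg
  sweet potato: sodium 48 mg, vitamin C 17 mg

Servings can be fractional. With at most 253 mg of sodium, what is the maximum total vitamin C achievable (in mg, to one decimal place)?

Vitamin C per mg sodium: bell pepper 59, kale 1.513, sweet potato 0.3542, carrots 0.08.
With no serving limits, spend the whole sodium allowance on bell pepper: 253 mg / 3 mg × 177 mg = 14927.0 mg.

14927.0 mg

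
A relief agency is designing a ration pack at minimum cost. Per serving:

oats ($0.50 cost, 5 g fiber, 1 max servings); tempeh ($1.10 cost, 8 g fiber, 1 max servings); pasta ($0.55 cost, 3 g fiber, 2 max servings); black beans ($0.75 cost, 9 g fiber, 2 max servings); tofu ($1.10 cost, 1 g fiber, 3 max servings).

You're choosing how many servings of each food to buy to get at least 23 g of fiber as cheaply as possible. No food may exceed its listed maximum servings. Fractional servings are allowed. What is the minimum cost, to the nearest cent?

Cost per g of fiber: black beans $0.0833, oats $0.1000, tempeh $0.1375, pasta $0.1833, tofu $1.1000.
Take 2 servings of black beans: +18.0 g fiber for $1.50 (total $1.50, still need 5.0 g).
Take 1 serving of oats: +5.0 g fiber for $0.50 (total $2.00, still need 0.0 g).
Greedy by cheapest-per-g is optimal for a single linear constraint, so the minimum cost is $2.00.

$2.00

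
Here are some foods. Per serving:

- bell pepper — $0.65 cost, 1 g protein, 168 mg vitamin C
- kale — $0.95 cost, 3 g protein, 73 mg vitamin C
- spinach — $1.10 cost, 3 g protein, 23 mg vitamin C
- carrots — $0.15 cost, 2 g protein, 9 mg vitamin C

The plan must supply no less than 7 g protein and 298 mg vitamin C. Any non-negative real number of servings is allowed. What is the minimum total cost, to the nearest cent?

$1.46

bell pepper only: max(7/1, 298/168) = 7 servings → $4.55.
kale only: max(7/3, 298/73) = 4.082 servings → $3.88.
spinach only: max(7/3, 298/23) = 12.96 servings → $14.25.
carrots only: max(7/2, 298/9) = 33.11 servings → $4.97.
bell pepper + kale with both tight: 0.8886 servings and 2.037 servings → $2.51.
bell pepper + spinach with both tight: 1.524 servings and 1.825 servings → $3.00.
bell pepper + carrots with both tight: 1.63 servings and 2.685 servings → $1.46.
kale + spinach: intersection lies outside the first quadrant.
kale + carrots: intersection lies outside the first quadrant.
spinach + carrots with both targets exact would need a negative amount; discard.
Cheapest feasible corner: $1.46.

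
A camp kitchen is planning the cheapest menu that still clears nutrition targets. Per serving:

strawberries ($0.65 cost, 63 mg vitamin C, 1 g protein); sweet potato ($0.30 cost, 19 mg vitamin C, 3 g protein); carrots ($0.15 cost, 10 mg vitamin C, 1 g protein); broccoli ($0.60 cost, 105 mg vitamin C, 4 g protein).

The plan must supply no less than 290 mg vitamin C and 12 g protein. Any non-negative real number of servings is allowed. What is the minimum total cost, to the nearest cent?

A basic optimal solution has at most two foods positive. Try each food alone and each pair with both targets met exactly.
strawberries only: max(290/63, 12/1) = 12 servings → $7.80.
sweet potato only: max(290/19, 12/3) = 15.26 servings → $4.58.
carrots only: max(290/10, 12/1) = 29 servings → $4.35.
broccoli only: max(290/105, 12/4) = 3 servings → $1.80.
strawberries + sweet potato with both tight: 3.776 servings and 2.741 servings → $3.28.
strawberries + carrots with both tight: 3.208 servings and 8.792 servings → $3.40.
strawberries + broccoli with both targets exact would need a negative amount; discard.
sweet potato + carrots: intersection lies outside the first quadrant.
sweet potato + broccoli with both tight: 0.4184 servings and 2.686 servings → $1.74.
carrots + broccoli with both tight: 1.538 servings and 2.615 servings → $1.80.
So the least-cost plan costs $1.74.

$1.74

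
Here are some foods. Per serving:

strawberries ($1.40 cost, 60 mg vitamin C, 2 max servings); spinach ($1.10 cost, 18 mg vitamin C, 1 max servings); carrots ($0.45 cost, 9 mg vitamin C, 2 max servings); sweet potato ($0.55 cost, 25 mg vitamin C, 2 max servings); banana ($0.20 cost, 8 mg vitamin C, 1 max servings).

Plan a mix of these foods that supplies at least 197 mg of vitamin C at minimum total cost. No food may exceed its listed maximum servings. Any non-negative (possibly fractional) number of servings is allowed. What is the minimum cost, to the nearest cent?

$5.06

Cost per mg of vitamin C: sweet potato $0.0220, strawberries $0.0233, banana $0.0250, carrots $0.0500, spinach $0.0611.
Take 2 servings of sweet potato: +50.0 mg vitamin C for $1.10 (total $1.10, still need 147.0 mg).
Take 2 servings of strawberries: +120.0 mg vitamin C for $2.80 (total $3.90, still need 27.0 mg).
Take 1 serving of banana: +8.0 mg vitamin C for $0.20 (total $4.10, still need 19.0 mg).
Take 2 servings of carrots: +18.0 mg vitamin C for $0.90 (total $5.00, still need 1.0 mg).
Take 0.05556 servings of spinach: +1.0 mg vitamin C for $0.06 (total $5.06, still need 0.0 mg).
Filling from the cheapest source first is optimal under one linear minimum: $5.06.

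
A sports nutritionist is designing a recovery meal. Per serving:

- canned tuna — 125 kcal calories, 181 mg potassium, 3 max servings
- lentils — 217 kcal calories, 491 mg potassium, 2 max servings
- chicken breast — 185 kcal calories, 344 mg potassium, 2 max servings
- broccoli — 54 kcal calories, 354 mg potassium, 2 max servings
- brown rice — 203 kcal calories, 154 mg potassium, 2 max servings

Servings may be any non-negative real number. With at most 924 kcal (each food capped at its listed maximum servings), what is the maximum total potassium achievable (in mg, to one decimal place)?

2395.4 mg

Potassium per kcal: broccoli 6.556, lentils 2.263, chicken breast 1.859, canned tuna 1.448, brown rice 0.7586.
Take 2 servings of broccoli: uses 108 kcal, +708.0 mg potassium (running total 708.0 mg).
Take 2 servings of lentils: uses 434 kcal, +982.0 mg potassium (running total 1690.0 mg).
Take 2 servings of chicken breast: uses 370 kcal, +688.0 mg potassium (running total 2378.0 mg).
Take 0.096 servings of canned tuna: uses 12 kcal, +17.4 mg potassium (running total 2395.4 mg).
Filling greedily by potassium-per-kcal is optimal for one linear limit, giving 2395.4 mg.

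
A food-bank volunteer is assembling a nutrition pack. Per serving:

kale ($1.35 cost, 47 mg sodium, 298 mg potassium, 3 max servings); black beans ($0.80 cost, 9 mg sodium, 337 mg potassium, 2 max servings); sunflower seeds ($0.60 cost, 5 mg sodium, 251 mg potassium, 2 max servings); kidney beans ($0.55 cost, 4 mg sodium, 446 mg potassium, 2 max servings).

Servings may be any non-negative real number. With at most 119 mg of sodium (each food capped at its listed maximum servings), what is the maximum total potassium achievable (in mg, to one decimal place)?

Potassium per mg sodium: kidney beans 111.5, sunflower seeds 50.2, black beans 37.44, kale 6.34.
Take 2 servings of kidney beans: uses 8 mg sodium, +892.0 mg potassium (running total 892.0 mg).
Take 2 servings of sunflower seeds: uses 10 mg sodium, +502.0 mg potassium (running total 1394.0 mg).
Take 2 servings of black beans: uses 18 mg sodium, +674.0 mg potassium (running total 2068.0 mg).
Take 1.766 servings of kale: uses 83 mg sodium, +526.3 mg potassium (running total 2594.3 mg).
Filling greedily by potassium-per-mg sodium is optimal for one linear limit, giving 2594.3 mg.

2594.3 mg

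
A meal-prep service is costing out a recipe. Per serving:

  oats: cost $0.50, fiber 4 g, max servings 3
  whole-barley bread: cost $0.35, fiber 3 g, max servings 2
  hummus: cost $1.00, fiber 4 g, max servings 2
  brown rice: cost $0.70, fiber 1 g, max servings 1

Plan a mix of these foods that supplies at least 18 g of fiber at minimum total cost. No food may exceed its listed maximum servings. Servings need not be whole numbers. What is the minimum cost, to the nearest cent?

$2.20

Cost per g of fiber: whole-barley bread $0.1167, oats $0.1250, hummus $0.2500, brown rice $0.7000.
Take 2 servings of whole-barley bread: +6.0 g fiber for $0.70 (total $0.70, still need 12.0 g).
Take 3 servings of oats: +12.0 g fiber for $1.50 (total $2.20, still need 0.0 g).
Filling from the cheapest source first is optimal under one linear minimum: $2.20.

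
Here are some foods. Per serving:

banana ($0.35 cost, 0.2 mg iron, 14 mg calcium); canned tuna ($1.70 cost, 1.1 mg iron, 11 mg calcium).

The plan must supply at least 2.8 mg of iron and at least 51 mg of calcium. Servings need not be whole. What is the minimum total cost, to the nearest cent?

The cheapest plan sits at a corner of the feasible region — with two constraints it uses at most two foods.
banana only: max(2.8/0.2, 51/14) = 14 servings → $4.90.
canned tuna only: max(2.8/1.1, 51/11) = 4.636 servings → $7.88.
banana + canned tuna with both tight: 1.917 servings and 2.197 servings → $4.41.
Cheapest feasible corner: $4.41.

$4.41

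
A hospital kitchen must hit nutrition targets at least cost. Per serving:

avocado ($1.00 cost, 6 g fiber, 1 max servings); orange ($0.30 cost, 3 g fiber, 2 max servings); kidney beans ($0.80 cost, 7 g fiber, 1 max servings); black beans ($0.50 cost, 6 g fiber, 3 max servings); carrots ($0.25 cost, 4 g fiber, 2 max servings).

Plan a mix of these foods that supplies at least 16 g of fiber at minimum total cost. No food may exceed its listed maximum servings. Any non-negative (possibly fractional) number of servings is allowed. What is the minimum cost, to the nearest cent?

Cost per g of fiber: carrots $0.0625, black beans $0.0833, orange $0.1000, kidney beans $0.1143, avocado $0.1667.
Take 2 servings of carrots: +8.0 g fiber for $0.50 (total $0.50, still need 8.0 g).
Take 1.333 servings of black beans: +8.0 g fiber for $0.67 (total $1.17, still need 0.0 g).
Greedy by cheapest-per-g is optimal for a single linear constraint, so the minimum cost is $1.17.

$1.17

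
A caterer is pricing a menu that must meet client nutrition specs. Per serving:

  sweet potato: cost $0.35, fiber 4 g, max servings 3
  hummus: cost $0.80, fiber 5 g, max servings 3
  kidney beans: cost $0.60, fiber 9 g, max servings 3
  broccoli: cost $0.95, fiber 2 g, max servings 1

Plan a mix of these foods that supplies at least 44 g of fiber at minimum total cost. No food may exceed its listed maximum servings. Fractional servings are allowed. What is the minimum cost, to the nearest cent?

$3.65

Cost per g of fiber: kidney beans $0.0667, sweet potato $0.0875, hummus $0.1600, broccoli $0.4750.
Take 3 servings of kidney beans: +27.0 g fiber for $1.80 (total $1.80, still need 17.0 g).
Take 3 servings of sweet potato: +12.0 g fiber for $1.05 (total $2.85, still need 5.0 g).
Take 1 serving of hummus: +5.0 g fiber for $0.80 (total $3.65, still need 0.0 g).
Greedy by cheapest-per-g is optimal for a single linear constraint, so the minimum cost is $3.65.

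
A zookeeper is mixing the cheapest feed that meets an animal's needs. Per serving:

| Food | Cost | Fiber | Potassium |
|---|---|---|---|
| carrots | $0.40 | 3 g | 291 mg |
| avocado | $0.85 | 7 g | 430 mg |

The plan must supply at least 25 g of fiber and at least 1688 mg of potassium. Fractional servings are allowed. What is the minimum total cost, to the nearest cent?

$3.09

With two linear requirements the optimum uses one or two foods; enumerate the corners.
carrots only: max(25/3, 1688/291) = 8.333 servings → $3.33.
avocado only: max(25/7, 1688/430) = 3.926 servings → $3.34.
carrots + avocado with both tight: 1.427 servings and 2.96 servings → $3.09.
The minimum over all feasible corners is $3.09.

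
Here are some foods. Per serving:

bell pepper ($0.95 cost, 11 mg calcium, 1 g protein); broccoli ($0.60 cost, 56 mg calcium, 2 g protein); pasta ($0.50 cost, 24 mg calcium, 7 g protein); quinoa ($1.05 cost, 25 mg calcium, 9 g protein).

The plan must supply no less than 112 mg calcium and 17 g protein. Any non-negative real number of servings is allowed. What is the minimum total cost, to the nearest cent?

$1.71

A basic optimal solution has at most two foods positive. Try each food alone and each pair with both targets met exactly.
bell pepper only: max(112/11, 17/1) = 17 servings → $16.15.
broccoli only: max(112/56, 17/2) = 8.5 servings → $5.10.
pasta only: max(112/24, 17/7) = 4.667 servings → $2.33.
quinoa only: max(112/25, 17/9) = 4.48 servings → $4.70.
bell pepper + broccoli with both targets exact would need a negative amount; discard.
bell pepper + pasta with both tight: 7.094 servings and 1.415 servings → $7.45.
bell pepper + quinoa with both tight: 7.878 servings and 1.014 servings → $8.55.
broccoli + pasta with both tight: 1.093 servings and 2.116 servings → $1.71.
broccoli + quinoa with both tight: 1.284 servings and 1.604 servings → $2.45.
pasta + quinoa with both targets exact would need a negative amount; discard.
So the least-cost plan costs $1.71.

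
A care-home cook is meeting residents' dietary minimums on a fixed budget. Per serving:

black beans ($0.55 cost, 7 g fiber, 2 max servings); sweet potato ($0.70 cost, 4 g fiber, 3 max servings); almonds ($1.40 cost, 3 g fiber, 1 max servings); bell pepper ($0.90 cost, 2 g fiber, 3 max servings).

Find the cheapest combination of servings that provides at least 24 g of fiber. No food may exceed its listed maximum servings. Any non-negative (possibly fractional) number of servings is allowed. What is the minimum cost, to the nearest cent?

Cost per g of fiber: black beans $0.0786, sweet potato $0.1750, bell pepper $0.4500, almonds $0.4667.
Take 2 servings of black beans: +14.0 g fiber for $1.10 (total $1.10, still need 10.0 g).
Take 2.5 servings of sweet potato: +10.0 g fiber for $1.75 (total $2.85, still need 0.0 g).
Greedy by cheapest-per-g is optimal for a single linear constraint, so the minimum cost is $2.85.

$2.85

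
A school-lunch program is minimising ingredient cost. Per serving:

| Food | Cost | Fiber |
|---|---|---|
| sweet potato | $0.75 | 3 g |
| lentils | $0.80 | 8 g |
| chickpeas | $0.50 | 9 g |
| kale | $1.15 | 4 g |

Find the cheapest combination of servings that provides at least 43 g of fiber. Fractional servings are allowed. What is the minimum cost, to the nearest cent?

Cost per g of fiber: chickpeas $0.0556, lentils $0.1000, sweet potato $0.2500, kale $0.2875.
With no serving limits, use only chickpeas: 43 g / 9 g = 4.778 servings × $0.50 = $2.39.

$2.39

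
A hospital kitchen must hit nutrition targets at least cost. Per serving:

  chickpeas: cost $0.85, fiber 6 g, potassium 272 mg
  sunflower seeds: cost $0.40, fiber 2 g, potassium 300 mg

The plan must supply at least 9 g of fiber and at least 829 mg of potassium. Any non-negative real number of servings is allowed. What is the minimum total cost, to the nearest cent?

$1.51

An LP optimum is at a vertex; with two nutrient constraints at most two foods are used. Check each candidate.
chickpeas only: max(9/6, 829/272) = 3.048 servings → $2.59.
sunflower seeds only: max(9/2, 829/300) = 4.5 servings → $1.80.
chickpeas + sunflower seeds with both tight: 0.8296 servings and 2.011 servings → $1.51.
So the least-cost plan costs $1.51.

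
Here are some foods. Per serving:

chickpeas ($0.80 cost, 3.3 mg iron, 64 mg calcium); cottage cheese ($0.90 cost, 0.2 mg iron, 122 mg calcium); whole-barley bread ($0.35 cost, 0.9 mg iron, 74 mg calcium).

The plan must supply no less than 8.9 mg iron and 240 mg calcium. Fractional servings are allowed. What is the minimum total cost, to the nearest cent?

$2.31

This is a tiny linear program; its minimum lies at a vertex of the feasible set. List the vertices and price them.
chickpeas only: max(8.9/3.3, 240/64) = 3.75 servings → $3.00.
cottage cheese only: max(8.9/0.2, 240/122) = 44.5 servings → $40.05.
whole-barley bread only: max(8.9/0.9, 240/74) = 9.889 servings → $3.46.
chickpeas + cottage cheese with both tight: 2.662 servings and 0.5705 servings → $2.64.
chickpeas + whole-barley bread with both tight: 2.372 servings and 1.192 servings → $2.31.
cottage cheese + whole-barley bread with both targets exact would need a negative amount; discard.
So the least-cost plan costs $2.31.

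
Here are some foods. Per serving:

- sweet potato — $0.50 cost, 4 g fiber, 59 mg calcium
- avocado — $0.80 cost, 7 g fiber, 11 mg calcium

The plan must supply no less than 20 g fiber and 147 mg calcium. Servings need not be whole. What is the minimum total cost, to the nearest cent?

$2.38

At the optimum either one food covers both requirements or two foods hit both targets exactly; no other combination can be cheaper.
sweet potato only: max(20/4, 147/59) = 5 servings → $2.50.
avocado only: max(20/7, 147/11) = 13.36 servings → $10.69.
sweet potato + avocado with both tight: 2.192 servings and 1.604 servings → $2.38.
So the least-cost plan costs $2.38.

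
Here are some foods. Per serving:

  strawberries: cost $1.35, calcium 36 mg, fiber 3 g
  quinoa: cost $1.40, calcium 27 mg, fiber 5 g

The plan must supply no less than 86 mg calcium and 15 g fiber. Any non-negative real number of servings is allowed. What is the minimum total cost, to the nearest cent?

The cheapest plan sits at a corner of the feasible region — with two constraints it uses at most two foods.
strawberries only: max(86/36, 15/3) = 5 servings → $6.75.
quinoa only: max(86/27, 15/5) = 3.185 servings → $4.46.
strawberries + quinoa with both tight: 0.2525 servings and 2.848 servings → $4.33.
So the least-cost plan costs $4.33.

$4.33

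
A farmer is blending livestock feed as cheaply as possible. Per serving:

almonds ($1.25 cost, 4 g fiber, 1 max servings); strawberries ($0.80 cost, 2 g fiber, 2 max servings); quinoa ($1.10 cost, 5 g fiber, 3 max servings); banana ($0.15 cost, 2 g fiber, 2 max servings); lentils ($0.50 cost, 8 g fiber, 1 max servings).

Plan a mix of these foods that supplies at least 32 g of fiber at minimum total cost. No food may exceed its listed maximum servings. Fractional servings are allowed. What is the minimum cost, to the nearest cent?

Cost per g of fiber: lentils $0.0625, banana $0.0750, quinoa $0.2200, almonds $0.3125, strawberries $0.4000.
Take 1 serving of lentils: +8.0 g fiber for $0.50 (total $0.50, still need 24.0 g).
Take 2 servings of banana: +4.0 g fiber for $0.30 (total $0.80, still need 20.0 g).
Take 3 servings of quinoa: +15.0 g fiber for $3.30 (total $4.10, still need 5.0 g).
Take 1 serving of almonds: +4.0 g fiber for $1.25 (total $5.35, still need 1.0 g).
Take 0.5 servings of strawberries: +1.0 g fiber for $0.40 (total $5.75, still need 0.0 g).
Greedy by cheapest-per-g is optimal for a single linear constraint, so the minimum cost is $5.75.

$5.75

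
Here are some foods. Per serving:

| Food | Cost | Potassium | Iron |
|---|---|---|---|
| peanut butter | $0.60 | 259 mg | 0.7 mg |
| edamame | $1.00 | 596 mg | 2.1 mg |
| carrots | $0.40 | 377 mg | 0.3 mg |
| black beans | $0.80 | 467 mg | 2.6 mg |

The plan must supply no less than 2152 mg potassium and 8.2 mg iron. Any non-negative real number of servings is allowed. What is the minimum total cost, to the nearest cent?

At the optimum either one food covers both requirements or two foods hit both targets exactly; no other combination can be cheaper.
peanut butter only: max(2152/259, 8.2/0.7) = 11.71 servings → $7.03.
edamame only: max(2152/596, 8.2/2.1) = 3.905 servings → $3.90.
carrots only: max(2152/377, 8.2/0.3) = 27.33 servings → $10.93.
black beans only: max(2152/467, 8.2/2.6) = 4.608 servings → $3.69.
peanut butter + edamame with both targets exact would need a negative amount; discard.
peanut butter + carrots with both targets exact would need a negative amount; discard.
peanut butter + black beans with both tight: 5.096 servings and 1.782 servings → $4.48.
edamame + carrots: the both-tight solution has a negative serving — not a feasible corner.
edamame + black beans with both tight: 3.104 servings and 0.6469 servings → $3.62.
carrots + black beans with both tight: 2.102 servings and 2.911 servings → $3.17.
Cheapest feasible corner: $3.17.

$3.17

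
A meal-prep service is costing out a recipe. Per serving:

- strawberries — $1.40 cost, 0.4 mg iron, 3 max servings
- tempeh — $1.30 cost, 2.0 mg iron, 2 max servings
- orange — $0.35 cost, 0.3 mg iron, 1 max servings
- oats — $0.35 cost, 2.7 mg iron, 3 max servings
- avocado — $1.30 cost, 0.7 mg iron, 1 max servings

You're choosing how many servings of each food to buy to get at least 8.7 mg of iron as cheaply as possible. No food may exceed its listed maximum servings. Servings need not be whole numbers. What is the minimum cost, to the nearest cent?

Cost per mg of iron: oats $0.1296, tempeh $0.6500, orange $1.1667, avocado $1.8571, strawberries $3.5000.
Take 3 servings of oats: +8.1 mg iron for $1.05 (total $1.05, still need 0.6 mg).
Take 0.3 servings of tempeh: +0.6 mg iron for $0.39 (total $1.44, still need 0.0 mg).
Filling from the cheapest source first is optimal under one linear minimum: $1.44.

$1.44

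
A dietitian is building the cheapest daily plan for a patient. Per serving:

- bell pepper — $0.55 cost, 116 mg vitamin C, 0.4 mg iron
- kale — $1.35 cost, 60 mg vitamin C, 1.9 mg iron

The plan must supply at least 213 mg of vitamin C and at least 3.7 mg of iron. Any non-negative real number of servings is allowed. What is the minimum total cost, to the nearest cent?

For a min-cost LP with two ≥-constraints, a basic feasible solution has at most two positive variables.
bell pepper only: max(213/116, 3.7/0.4) = 9.25 servings → $5.09.
kale only: max(213/60, 3.7/1.9) = 3.55 servings → $4.79.
bell pepper + kale with both tight: 0.9302 servings and 1.752 servings → $2.88.
So the least-cost plan costs $2.88.

$2.88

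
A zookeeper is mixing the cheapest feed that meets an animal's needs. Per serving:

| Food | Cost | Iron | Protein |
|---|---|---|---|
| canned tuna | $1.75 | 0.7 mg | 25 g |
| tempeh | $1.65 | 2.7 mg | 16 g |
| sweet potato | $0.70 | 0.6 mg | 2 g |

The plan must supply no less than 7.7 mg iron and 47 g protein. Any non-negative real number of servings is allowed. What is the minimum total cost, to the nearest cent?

Check every corner: each single food scaled to meet both minima, and each pair solved so both constraints bind.
canned tuna only: max(7.7/0.7, 47/25) = 11 servings → $19.25.
tempeh only: max(7.7/2.7, 47/16) = 2.938 servings → $4.85.
sweet potato only: max(7.7/0.6, 47/2) = 23.5 servings → $16.45.
canned tuna + tempeh with both tight: 0.06572 servings and 2.835 servings → $4.79.
canned tuna + sweet potato with both tight: 0.9412 servings and 11.74 servings → $9.86.
tempeh + sweet potato: the both-tight solution has a negative serving — not a feasible corner.
Cheapest feasible corner: $4.79.

$4.79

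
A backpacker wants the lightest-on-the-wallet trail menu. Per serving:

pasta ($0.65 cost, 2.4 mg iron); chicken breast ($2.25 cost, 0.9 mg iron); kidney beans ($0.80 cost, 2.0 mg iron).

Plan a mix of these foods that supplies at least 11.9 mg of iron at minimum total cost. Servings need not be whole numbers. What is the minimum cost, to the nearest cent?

$3.22

Cost per mg of iron: pasta $0.2708, kidney beans $0.4000, chicken breast $2.5000.
With no serving limits, use only pasta: 11.9 mg / 2.4 mg = 4.958 servings × $0.65 = $3.22.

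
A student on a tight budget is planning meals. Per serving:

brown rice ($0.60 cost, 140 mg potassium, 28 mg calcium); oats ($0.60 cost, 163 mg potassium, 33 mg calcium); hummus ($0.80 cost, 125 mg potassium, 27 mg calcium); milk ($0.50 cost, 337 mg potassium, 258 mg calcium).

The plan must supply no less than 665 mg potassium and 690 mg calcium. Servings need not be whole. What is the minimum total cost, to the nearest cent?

$1.34

Two binding constraints pin down two serving amounts, so the optimal mix uses at most two foods. The candidates are each food alone (scaled to the tighter of potassium/calcium) and each pair with both constraints tight.
brown rice only: max(665/140, 690/28) = 24.64 servings → $14.79.
oats only: max(665/163, 690/33) = 20.91 servings → $12.55.
hummus only: max(665/125, 690/27) = 25.56 servings → $20.44.
milk only: max(665/337, 690/258) = 2.674 servings → $1.34.
brown rice + oats with both targets exact would need a negative amount; discard.
brown rice + hummus with both targets exact would need a negative amount; discard.
brown rice + milk with both targets exact would need a negative amount; discard.
oats + hummus: the both-tight solution has a negative serving — not a feasible corner.
oats + milk with both targets exact would need a negative amount; discard.
hummus + milk with both targets exact would need a negative amount; discard.
The minimum over all feasible corners is $1.34.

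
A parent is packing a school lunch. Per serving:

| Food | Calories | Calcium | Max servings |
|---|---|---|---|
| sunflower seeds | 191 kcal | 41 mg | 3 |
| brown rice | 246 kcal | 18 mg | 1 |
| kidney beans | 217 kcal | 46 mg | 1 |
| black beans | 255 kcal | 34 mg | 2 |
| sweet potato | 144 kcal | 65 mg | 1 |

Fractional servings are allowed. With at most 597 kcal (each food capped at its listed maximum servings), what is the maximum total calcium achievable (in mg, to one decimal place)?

Calcium per kcal: sweet potato 0.4514, sunflower seeds 0.2147, kidney beans 0.212, black beans 0.1333, brown rice 0.07317.
Take 1 serving of sweet potato: uses 144 kcal, +65.0 mg calcium (running total 65.0 mg).
Take 2.372 servings of sunflower seeds: uses 453 kcal, +97.2 mg calcium (running total 162.2 mg).
Greedy by best ratio exhausts the calories allowance optimally: 162.2 mg.

162.2 mg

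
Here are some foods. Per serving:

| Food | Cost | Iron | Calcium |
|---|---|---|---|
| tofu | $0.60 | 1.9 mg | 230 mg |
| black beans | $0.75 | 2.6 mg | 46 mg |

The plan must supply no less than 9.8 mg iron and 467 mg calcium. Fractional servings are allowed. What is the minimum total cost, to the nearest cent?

$2.90

At the optimum either one food covers both requirements or two foods hit both targets exactly; no other combination can be cheaper.
tofu only: max(9.8/1.9, 467/230) = 5.158 servings → $3.09.
black beans only: max(9.8/2.6, 467/46) = 10.15 servings → $7.61.
tofu + black beans with both tight: 1.495 servings and 2.677 servings → $2.90.
The minimum over all feasible corners is $2.90.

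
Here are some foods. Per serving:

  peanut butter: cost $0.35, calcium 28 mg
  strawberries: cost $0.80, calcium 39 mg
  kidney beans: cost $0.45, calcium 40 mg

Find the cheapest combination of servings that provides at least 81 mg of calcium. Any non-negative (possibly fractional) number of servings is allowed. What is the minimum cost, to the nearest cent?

Cost per mg of calcium: kidney beans $0.0112, peanut butter $0.0125, strawberries $0.0205.
With no serving limits, use only kidney beans: 81 mg / 40 mg = 2.025 servings × $0.45 = $0.91.

$0.91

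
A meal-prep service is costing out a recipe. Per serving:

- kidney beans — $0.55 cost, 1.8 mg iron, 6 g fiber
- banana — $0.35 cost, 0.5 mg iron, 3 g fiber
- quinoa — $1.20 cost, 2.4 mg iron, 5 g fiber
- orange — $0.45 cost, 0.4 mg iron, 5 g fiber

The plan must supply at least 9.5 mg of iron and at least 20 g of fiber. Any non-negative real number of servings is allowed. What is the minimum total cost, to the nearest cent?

$2.90

For a min-cost LP with two ≥-constraints, a basic feasible solution has at most two positive variables.
kidney beans only: max(9.5/1.8, 20/6) = 5.278 servings → $2.90.
banana only: max(9.5/0.5, 20/3) = 19 servings → $6.65.
quinoa only: max(9.5/2.4, 20/5) = 4 servings → $4.80.
orange only: max(9.5/0.4, 20/5) = 23.75 servings → $10.69.
kidney beans + banana: the both-tight solution has a negative serving — not a feasible corner.
kidney beans + quinoa with both tight: 0.09259 servings and 3.889 servings → $4.72.
kidney beans + orange: the both-tight solution has a negative serving — not a feasible corner.
banana + quinoa with both tight: 0.1064 servings and 3.936 servings → $4.76.
banana + orange: the both-tight solution has a negative serving — not a feasible corner.
quinoa + orange with both tight: 3.95 servings and 0.05 servings → $4.76.
The minimum over all feasible corners is $2.90.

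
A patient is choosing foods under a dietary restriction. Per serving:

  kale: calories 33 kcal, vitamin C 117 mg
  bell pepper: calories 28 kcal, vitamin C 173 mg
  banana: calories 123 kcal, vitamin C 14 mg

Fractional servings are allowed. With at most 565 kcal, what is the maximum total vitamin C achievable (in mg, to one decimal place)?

Vitamin C per kcal: bell pepper 6.179, kale 3.545, banana 0.1138.
With no serving limits, spend the whole calories allowance on bell pepper: 565 kcal / 28 kcal × 173 mg = 3490.9 mg.

3490.9 mg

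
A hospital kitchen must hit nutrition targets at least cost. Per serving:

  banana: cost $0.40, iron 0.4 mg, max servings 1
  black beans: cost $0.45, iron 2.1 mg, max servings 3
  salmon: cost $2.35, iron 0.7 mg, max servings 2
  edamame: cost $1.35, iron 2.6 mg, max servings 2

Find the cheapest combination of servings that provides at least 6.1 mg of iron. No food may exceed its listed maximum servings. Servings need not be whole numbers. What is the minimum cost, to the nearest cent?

$1.31

Cost per mg of iron: black beans $0.2143, edamame $0.5192, banana $1.0000, salmon $3.3571.
Take 2.905 servings of black beans: +6.1 mg iron for $1.31 (total $1.31, still need 0.0 mg).
Filling from the cheapest source first is optimal under one linear minimum: $1.31.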